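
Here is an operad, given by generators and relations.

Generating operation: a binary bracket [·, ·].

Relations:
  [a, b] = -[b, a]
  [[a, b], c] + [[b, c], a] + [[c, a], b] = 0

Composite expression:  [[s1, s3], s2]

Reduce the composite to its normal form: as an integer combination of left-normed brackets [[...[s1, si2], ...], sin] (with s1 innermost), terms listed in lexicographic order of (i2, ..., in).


[[s1, s3], s2]


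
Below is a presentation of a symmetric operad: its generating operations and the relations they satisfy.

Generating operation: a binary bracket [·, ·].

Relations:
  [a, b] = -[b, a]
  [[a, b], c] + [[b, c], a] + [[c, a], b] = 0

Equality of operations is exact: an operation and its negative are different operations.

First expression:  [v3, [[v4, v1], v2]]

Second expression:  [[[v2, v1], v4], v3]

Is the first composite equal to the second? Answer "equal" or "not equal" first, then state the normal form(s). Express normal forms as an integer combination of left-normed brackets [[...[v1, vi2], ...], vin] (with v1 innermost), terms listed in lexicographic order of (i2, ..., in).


The first expression reduces to [[[v1, v4], v2], v3]
The second expression reduces to -[[[v1, v2], v4], v3]
The forms do not match — not equal.

not equal; first: [[[v1, v4], v2], v3]; second: -[[[v1, v2], v4], v3]


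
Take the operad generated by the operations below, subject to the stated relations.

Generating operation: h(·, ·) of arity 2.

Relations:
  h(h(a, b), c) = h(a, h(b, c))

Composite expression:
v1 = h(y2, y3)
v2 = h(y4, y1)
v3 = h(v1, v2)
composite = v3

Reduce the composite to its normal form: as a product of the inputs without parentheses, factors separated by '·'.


y2 · y3 · y4 · y1

Key point: h is associative — brackets drop, the y-order remains.
h(y2, y3) flattens to y2 · y3
h(y4, y1) flattens to y4 · y1
h(h(y2, y3), h(y4, y1)) flattens to y2 · y3 · y4 · y1


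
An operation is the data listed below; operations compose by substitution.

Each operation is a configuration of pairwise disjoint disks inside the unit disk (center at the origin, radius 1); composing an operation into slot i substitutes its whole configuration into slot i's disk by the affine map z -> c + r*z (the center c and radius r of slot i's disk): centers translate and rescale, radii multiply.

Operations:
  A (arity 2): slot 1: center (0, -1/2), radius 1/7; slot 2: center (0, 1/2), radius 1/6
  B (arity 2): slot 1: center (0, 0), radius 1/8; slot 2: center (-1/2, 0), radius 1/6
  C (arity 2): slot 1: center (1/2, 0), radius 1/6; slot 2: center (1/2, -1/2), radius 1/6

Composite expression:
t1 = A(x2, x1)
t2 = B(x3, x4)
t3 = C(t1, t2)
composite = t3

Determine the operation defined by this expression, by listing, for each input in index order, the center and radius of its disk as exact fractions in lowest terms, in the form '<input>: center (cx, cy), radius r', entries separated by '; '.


x1: center (1/2, 1/12), radius 1/36; x2: center (1/2, -1/12), radius 1/42; x3: center (1/2, -1/2), radius 1/48; x4: center (5/12, -1/2), radius 1/36


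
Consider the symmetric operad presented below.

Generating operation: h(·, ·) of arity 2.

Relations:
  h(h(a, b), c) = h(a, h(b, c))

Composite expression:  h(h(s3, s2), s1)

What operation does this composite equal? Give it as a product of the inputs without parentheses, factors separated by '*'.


s3 * s2 * s1


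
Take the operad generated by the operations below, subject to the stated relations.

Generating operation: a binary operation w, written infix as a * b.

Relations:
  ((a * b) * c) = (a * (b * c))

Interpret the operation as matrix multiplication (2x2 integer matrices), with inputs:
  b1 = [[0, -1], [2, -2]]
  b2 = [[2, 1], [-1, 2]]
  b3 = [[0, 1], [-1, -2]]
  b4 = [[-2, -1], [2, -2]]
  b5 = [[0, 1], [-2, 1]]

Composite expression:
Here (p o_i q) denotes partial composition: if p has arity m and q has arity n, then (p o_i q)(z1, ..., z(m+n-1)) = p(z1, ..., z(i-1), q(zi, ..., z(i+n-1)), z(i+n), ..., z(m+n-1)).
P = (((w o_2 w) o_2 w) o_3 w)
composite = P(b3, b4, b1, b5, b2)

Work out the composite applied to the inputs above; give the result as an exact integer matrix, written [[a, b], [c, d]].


[[-6, -8], [30, 20]]

(b1 * b5) = [[2, -1], [4, 0]]
(b4 * (b1 * b5)) = [[-8, 2], [-4, -2]]
((b4 * (b1 * b5)) * b2) = [[-18, -4], [-6, -8]]
(b3 * ((b4 * (b1 * b5)) * b2)) = [[-6, -8], [30, 20]]


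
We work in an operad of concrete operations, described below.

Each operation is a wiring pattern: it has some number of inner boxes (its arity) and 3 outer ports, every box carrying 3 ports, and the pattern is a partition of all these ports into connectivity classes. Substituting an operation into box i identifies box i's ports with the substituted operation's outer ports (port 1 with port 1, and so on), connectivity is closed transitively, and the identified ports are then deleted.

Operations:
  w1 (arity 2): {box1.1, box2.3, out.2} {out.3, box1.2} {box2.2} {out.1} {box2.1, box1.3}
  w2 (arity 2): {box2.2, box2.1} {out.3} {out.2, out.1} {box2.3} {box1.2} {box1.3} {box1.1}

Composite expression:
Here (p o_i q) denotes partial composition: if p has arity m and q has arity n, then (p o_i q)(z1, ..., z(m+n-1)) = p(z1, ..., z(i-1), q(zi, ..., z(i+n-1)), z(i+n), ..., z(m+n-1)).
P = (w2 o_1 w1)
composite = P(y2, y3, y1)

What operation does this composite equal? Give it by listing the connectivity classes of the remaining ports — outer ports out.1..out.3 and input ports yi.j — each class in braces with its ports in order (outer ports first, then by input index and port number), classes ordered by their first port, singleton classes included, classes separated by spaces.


{out.1, out.2} {out.3} {y1.1, y1.2} {y1.3} {y2.1, y3.3} {y2.2} {y2.3, y3.1} {y3.2}


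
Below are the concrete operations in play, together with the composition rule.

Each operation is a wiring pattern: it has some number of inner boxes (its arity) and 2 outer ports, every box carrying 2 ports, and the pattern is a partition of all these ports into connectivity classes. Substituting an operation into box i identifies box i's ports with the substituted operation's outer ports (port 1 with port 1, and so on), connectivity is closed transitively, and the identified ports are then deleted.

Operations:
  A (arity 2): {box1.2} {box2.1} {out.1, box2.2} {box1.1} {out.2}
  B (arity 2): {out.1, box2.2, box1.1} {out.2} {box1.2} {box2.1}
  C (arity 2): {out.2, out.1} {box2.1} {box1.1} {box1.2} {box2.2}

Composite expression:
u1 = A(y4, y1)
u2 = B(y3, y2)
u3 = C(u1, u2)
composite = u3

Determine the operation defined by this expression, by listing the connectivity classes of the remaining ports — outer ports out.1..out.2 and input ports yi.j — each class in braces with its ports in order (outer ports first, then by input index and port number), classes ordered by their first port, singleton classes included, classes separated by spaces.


Substituting into C glues patterns; closure does the rest.
composing A on (y4, y1), with out.j its own outer ports: {out.1, y1.2} {out.2} {y1.1} {y4.1} {y4.2}
composing B on (y3, y2), with out.j its own outer ports: {out.1, y2.2, y3.1} {out.2} {y2.1} {y3.2}
composing C on (y4, y1, y3, y2), with out.j its own outer ports: {out.1, out.2} {y1.1} {y1.2} {y2.1} {y2.2, y3.1} {y3.2} {y4.1} {y4.2}

{out.1, out.2} {y1.1} {y1.2} {y2.1} {y2.2, y3.1} {y3.2} {y4.1} {y4.2}


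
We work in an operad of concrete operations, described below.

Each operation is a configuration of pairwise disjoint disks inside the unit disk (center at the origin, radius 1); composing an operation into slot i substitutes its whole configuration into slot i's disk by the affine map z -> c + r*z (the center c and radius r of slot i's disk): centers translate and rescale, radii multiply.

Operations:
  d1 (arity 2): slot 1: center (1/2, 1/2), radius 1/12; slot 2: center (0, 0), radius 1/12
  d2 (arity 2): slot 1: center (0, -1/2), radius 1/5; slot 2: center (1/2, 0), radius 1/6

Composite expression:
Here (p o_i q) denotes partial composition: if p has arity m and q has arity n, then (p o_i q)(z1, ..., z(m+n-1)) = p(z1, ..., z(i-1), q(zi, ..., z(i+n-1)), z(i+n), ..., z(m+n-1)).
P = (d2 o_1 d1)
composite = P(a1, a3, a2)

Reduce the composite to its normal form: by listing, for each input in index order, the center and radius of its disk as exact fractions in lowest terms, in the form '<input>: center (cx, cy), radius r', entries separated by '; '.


a1: center (1/10, -2/5), radius 1/60; a2: center (1/2, 0), radius 1/6; a3: center (0, -1/2), radius 1/60

Below d2, radii multiply path by path; the a-disk centers shift.
tracing a1 down its 2-map path: center (1/10, -2/5), radius 1/60
tracing a3 down its 2-map path: center (0, -1/2), radius 1/60
tracing a2 down its 1-map path: center (1/2, 0), radius 1/6


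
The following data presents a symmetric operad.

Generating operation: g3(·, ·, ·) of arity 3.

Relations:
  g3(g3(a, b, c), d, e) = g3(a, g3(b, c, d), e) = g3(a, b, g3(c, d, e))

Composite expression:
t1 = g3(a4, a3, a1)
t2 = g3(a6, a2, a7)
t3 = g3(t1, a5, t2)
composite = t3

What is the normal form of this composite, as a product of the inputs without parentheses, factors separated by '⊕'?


a4 ⊕ a3 ⊕ a1 ⊕ a5 ⊕ a6 ⊕ a2 ⊕ a7

Associativity of g3 dissolves the nesting; only the a-input order survives.
g3(a4, a3, a1) flattens to a4 ⊕ a3 ⊕ a1
g3(a6, a2, a7) flattens to a6 ⊕ a2 ⊕ a7
g3(g3(a4, a3, a1), a5, g3(a6, a2, a7)) flattens to a4 ⊕ a3 ⊕ a1 ⊕ a5 ⊕ a6 ⊕ a2 ⊕ a7


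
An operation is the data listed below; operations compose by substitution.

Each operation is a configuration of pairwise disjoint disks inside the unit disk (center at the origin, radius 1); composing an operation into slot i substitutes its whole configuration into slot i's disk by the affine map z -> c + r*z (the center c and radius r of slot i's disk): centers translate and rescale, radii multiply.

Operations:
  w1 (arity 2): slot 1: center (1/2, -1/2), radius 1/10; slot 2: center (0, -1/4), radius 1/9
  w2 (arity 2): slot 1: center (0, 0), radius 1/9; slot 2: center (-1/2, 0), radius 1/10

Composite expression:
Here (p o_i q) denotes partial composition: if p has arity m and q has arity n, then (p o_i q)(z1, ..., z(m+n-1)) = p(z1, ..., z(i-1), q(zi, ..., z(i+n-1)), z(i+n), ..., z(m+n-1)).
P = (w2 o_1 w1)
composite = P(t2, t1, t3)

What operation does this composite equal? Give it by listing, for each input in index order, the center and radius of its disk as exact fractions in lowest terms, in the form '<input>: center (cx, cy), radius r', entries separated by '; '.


t1: center (0, -1/36), radius 1/81; t2: center (1/18, -1/18), radius 1/90; t3: center (-1/2, 0), radius 1/10

Follow each t-input down from w2: c' goes to c + r*c', radius to r*r'.
tracing t2 down its 2-map path: center (1/18, -1/18), radius 1/90
tracing t1 down its 2-map path: center (0, -1/36), radius 1/81
tracing t3 down its 1-map path: center (-1/2, 0), radius 1/10


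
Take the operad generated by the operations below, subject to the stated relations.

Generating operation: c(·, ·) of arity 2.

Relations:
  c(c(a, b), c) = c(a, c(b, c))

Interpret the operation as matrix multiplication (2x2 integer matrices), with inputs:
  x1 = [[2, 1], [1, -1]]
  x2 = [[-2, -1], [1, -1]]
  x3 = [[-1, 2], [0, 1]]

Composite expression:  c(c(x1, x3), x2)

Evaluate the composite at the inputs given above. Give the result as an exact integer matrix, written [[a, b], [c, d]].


c(x1, x3) = [[-2, 5], [-1, 1]]
c(c(x1, x3), x2) = [[9, -3], [3, 0]]

[[9, -3], [3, 0]]


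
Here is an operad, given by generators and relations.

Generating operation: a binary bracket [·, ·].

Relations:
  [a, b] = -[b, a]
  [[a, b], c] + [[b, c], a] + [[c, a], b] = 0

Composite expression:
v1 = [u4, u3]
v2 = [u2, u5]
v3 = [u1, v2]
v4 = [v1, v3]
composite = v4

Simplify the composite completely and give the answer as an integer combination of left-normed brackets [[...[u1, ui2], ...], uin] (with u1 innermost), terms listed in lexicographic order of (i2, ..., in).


[[[[u1, u2], u5], u3], u4] - [[[[u1, u2], u5], u4], u3] - [[[[u1, u5], u2], u3], u4] + [[[[u1, u5], u2], u4], u3]


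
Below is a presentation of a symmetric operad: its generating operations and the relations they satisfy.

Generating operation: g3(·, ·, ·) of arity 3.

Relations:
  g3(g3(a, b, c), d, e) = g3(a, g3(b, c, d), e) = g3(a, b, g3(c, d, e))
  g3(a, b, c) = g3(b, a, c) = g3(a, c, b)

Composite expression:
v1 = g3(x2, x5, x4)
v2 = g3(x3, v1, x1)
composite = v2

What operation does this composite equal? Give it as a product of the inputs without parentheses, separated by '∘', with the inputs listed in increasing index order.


x1 ∘ x2 ∘ x3 ∘ x4 ∘ x5

With g3 associative and commutative, the x-input set is all that matters.
g3(x2, x5, x4) collapses to x2 ∘ x5 ∘ x4
g3(x3, g3(x2, x5, x4), x1) collapses to x3 ∘ x2 ∘ x5 ∘ x4 ∘ x1
the factors in increasing index order: x1 ∘ x2 ∘ x3 ∘ x4 ∘ x5


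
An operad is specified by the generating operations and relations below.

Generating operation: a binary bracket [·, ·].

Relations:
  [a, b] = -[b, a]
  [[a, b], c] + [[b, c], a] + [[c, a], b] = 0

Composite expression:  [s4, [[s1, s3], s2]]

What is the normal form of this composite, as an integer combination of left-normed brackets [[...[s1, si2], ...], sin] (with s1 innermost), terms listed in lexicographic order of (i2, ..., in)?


-[[[s1, s3], s2], s4]

Left-normed coefficients sit on the s1-initial expansion words.
Composite bracket: [s4, [[s1, s3], s2]]
Applying ab - ba throughout gives 8 signed words (2^3 = 8).
Coefficients come from the s1-initial words:
  the word s1s3s2s4 carries sign -1 and contributes -[[[s1, s3], s2], s4]


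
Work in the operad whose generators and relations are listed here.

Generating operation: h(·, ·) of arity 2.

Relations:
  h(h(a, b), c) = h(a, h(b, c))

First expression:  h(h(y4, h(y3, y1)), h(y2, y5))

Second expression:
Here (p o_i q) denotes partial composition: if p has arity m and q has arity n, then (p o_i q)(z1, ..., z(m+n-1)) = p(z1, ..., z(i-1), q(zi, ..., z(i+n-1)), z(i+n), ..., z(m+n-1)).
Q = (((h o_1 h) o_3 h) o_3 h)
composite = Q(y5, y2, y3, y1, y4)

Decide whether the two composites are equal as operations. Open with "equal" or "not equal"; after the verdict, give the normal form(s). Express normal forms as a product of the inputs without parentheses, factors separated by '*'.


not equal; the first gives y4 * y3 * y1 * y2 * y5 and the second y5 * y2 * y3 * y1 * y4

The first expression reduces to y4 * y3 * y1 * y2 * y5
The second expression reduces to y5 * y2 * y3 * y1 * y4
Distinct normal forms: not equal.


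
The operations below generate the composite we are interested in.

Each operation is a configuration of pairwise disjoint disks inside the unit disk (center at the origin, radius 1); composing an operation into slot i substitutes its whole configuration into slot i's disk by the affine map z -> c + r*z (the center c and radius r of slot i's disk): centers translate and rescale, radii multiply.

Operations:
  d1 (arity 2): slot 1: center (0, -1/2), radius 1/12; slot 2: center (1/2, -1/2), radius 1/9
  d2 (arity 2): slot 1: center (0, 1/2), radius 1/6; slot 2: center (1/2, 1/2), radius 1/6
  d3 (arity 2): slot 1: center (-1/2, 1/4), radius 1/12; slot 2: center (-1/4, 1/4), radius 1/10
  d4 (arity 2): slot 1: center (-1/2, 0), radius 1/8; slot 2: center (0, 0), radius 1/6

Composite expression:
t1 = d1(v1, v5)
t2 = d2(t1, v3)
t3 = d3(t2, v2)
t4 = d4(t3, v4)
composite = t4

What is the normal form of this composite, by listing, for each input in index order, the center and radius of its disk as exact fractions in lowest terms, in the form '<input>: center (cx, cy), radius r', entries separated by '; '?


v1: center (-9/16, 41/1152), radius 1/6912; v2: center (-17/32, 1/32), radius 1/80; v3: center (-107/192, 7/192), radius 1/576; v4: center (0, 0), radius 1/6; v5: center (-647/1152, 41/1152), radius 1/5184

Nesting under d4 composes maps z -> c + r*z down each v-path.
input v1: applying the 4 nested substitutions gives center (-9/16, 41/1152), radius 1/6912
input v5: applying the 4 nested substitutions gives center (-647/1152, 41/1152), radius 1/5184
input v3: applying the 3 nested substitutions gives center (-107/192, 7/192), radius 1/576
input v2: applying the 2 nested substitutions gives center (-17/32, 1/32), radius 1/80
input v4: applying the 1 nested substitution gives center (0, 0), radius 1/6


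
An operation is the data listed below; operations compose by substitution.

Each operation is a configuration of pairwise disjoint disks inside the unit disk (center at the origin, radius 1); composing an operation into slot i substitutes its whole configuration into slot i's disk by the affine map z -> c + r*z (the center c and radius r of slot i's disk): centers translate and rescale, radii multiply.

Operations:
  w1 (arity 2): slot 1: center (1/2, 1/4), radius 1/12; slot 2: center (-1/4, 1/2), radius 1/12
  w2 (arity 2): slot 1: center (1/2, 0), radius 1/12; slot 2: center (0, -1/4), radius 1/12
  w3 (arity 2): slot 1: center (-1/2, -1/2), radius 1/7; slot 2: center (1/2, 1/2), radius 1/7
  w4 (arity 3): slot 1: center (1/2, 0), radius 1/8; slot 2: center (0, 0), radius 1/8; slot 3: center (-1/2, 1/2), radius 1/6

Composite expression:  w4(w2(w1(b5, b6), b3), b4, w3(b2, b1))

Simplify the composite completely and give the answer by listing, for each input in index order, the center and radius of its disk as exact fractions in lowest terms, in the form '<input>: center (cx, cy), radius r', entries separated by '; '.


Only the slot chain above each b matters under w4; compose those maps.
b5: after 3 affine steps, its disk has center (109/192, 1/384), radius 1/1152
b6: after 3 affine steps, its disk has center (215/384, 1/192), radius 1/1152
b3: after 2 affine steps, its disk has center (1/2, -1/32), radius 1/96
b4: after 1 affine step, its disk has center (0, 0), radius 1/8
b2: after 2 affine steps, its disk has center (-7/12, 5/12), radius 1/42
b1: after 2 affine steps, its disk has center (-5/12, 7/12), radius 1/42

b1: center (-5/12, 7/12), radius 1/42; b2: center (-7/12, 5/12), radius 1/42; b3: center (1/2, -1/32), radius 1/96; b4: center (0, 0), radius 1/8; b5: center (109/192, 1/384), radius 1/1152; b6: center (215/384, 1/192), radius 1/1152


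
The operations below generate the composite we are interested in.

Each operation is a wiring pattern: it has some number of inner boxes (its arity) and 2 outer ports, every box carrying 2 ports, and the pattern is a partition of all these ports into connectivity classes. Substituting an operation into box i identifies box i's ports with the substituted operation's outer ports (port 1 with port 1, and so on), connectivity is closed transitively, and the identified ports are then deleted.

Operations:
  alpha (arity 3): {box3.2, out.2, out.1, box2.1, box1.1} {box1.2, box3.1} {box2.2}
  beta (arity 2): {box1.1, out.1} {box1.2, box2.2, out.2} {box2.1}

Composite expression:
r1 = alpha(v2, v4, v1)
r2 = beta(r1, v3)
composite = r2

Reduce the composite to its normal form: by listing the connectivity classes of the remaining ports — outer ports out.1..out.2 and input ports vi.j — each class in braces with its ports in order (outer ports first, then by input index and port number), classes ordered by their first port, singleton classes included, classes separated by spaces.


{out.1, out.2, v1.2, v2.1, v3.2, v4.1} {v1.1, v2.2} {v3.1} {v4.2}

Treat the ports identified at beta as solder joints: merge, then drop.
the subtree at alpha composes to {out.1, out.2, v1.2, v2.1, v4.1} {v1.1, v2.2} {v4.2} on (v2, v4, v1); out.j = own outer ports
the subtree at beta composes to {out.1, out.2, v1.2, v2.1, v3.2, v4.1} {v1.1, v2.2} {v3.1} {v4.2} on (v2, v4, v1, v3); out.j = own outer ports


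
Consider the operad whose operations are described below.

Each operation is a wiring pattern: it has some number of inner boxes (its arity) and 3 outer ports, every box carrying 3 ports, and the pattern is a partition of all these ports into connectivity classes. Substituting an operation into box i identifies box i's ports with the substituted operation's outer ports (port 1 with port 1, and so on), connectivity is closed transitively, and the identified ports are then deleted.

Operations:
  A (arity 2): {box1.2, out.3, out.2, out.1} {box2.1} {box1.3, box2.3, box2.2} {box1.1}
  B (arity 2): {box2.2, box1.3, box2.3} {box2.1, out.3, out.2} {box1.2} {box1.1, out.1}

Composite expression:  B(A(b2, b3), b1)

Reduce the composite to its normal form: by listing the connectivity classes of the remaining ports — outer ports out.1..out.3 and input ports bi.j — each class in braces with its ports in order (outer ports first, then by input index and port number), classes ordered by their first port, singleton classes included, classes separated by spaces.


{out.1, b1.2, b1.3, b2.2} {out.2, out.3, b1.1} {b2.1} {b2.3, b3.2, b3.3} {b3.1}

Substituting into B glues patterns; closure does the rest.
through A, on inputs (b2, b3): {out.1, out.2, out.3, b2.2} {b2.1} {b2.3, b3.2, b3.3} {b3.1} (out.j = stage outer ports)
through B, on inputs (b2, b3, b1): {out.1, b1.2, b1.3, b2.2} {out.2, out.3, b1.1} {b2.1} {b2.3, b3.2, b3.3} {b3.1} (out.j = stage outer ports)


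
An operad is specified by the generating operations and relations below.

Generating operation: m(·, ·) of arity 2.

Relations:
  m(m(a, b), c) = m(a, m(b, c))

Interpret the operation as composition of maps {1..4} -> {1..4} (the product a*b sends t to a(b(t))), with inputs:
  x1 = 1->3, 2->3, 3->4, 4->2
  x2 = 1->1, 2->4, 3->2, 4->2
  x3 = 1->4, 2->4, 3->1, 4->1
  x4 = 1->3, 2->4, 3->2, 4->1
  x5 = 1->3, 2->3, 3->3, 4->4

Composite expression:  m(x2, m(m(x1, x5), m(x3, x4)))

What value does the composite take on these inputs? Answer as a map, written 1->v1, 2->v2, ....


1->2, 2->2, 3->4, 4->4


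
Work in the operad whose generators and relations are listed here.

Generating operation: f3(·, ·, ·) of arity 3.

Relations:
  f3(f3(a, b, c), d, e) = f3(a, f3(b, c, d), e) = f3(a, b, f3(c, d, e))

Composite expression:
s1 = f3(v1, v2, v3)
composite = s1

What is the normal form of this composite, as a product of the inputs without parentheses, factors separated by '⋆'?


v1 ⋆ v2 ⋆ v3

Under associativity of f3, the answer is the v's in reading order.
f3(v1, v2, v3) spells out as v1 ⋆ v2 ⋆ v3


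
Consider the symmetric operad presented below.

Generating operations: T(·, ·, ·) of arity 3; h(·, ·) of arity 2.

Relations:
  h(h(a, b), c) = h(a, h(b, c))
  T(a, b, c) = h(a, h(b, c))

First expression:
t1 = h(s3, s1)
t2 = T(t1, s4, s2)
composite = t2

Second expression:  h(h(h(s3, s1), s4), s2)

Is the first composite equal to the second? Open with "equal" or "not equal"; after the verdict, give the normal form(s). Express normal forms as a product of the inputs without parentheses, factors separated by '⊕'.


equal; both compose to s3 ⊕ s1 ⊕ s4 ⊕ s2

The first composite normalizes to s3 ⊕ s1 ⊕ s4 ⊕ s2
The second composite normalizes to s3 ⊕ s1 ⊕ s4 ⊕ s2
The normal forms match — equal.


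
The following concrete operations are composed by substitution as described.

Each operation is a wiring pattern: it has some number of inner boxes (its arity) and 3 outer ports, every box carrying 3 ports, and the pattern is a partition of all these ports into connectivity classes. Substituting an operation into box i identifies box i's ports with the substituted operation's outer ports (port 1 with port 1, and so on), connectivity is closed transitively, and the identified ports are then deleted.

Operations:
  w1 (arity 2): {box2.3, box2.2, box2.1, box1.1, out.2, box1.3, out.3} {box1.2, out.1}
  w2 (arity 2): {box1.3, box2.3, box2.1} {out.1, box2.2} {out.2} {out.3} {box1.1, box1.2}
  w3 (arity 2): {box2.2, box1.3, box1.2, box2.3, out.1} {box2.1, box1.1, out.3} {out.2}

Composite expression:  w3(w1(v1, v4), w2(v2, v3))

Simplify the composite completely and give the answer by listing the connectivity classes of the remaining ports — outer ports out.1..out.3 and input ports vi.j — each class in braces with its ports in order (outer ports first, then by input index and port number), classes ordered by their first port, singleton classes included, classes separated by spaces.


{out.1, v1.1, v1.3, v4.1, v4.2, v4.3} {out.2} {out.3, v1.2, v3.2} {v2.1, v2.2} {v2.3, v3.1, v3.3}

Connectivity passes through glued w3-boundaries; trace each wire chain.
composing w1 on (v1, v4), with out.j its own outer ports: {out.1, v1.2} {out.2, out.3, v1.1, v1.3, v4.1, v4.2, v4.3}
composing w2 on (v2, v3), with out.j its own outer ports: {out.1, v3.2} {out.2} {out.3} {v2.1, v2.2} {v2.3, v3.1, v3.3}
composing w3 on (v1, v4, v2, v3), with out.j its own outer ports: {out.1, v1.1, v1.3, v4.1, v4.2, v4.3} {out.2} {out.3, v1.2, v3.2} {v2.1, v2.2} {v2.3, v3.1, v3.3}


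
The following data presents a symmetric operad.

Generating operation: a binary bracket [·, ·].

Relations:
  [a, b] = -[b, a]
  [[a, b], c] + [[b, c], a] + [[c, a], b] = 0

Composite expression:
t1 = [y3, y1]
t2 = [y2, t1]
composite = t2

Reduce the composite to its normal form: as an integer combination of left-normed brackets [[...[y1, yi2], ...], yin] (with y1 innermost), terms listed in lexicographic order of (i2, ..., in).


[[y1, y3], y2]

Expand each bracket as ab - ba; the y1-initial words give the coefficients.
Composite bracket: [y2, [y3, y1]]
Applying ab - ba throughout gives 4 signed words (2^2 = 4).
Words beginning with y1 determine it all:
  sign of y1y3y2 is +1, so it contributes +[[y1, y3], y2]


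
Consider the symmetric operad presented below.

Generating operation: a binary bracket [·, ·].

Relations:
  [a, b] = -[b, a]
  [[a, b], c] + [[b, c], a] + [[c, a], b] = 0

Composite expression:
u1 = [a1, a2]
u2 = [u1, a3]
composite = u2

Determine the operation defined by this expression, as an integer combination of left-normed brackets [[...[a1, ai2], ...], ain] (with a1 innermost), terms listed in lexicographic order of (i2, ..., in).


[[a1, a2], a3]

In the tensor algebra, words opening a1 carry the a1-anchored form.
Composite bracket: [[a1, a2], a3]
The bracket unfolds into 4 signed words via [a, b] = ab - ba (2^2 = 4).
Only words starting with a1 matter:
  the word a1a2a3 carries sign +1 and contributes +[[a1, a2], a3]


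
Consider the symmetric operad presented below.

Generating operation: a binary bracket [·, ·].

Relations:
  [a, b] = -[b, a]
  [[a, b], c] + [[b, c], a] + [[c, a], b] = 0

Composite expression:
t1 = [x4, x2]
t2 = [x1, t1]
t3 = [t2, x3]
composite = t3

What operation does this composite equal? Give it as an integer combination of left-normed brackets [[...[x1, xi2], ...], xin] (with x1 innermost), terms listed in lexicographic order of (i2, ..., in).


-[[[x1, x2], x4], x3] + [[[x1, x4], x2], x3]

A multilinear Lie element is pinned by x1-initial words (x1 innermost).
Composite bracket: [[x1, [x4, x2]], x3]
Under [a, b] = ab - ba we get 8 signed associative words (2^3 = 8).
Collect the words opening with x1:
  from x1x2x4x3, sign -1: term -[[[x1, x2], x4], x3]
  from x1x4x2x3, sign +1: term +[[[x1, x4], x2], x3]


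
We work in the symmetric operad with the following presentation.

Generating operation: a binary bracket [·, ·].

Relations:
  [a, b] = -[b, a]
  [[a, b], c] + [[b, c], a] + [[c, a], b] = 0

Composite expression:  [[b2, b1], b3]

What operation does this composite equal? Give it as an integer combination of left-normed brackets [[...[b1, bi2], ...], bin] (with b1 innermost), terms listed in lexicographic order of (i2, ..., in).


Skip Jacobi rewriting: expand, keep b1-initial words, read off terms.
Composite bracket: [[b2, b1], b3]
Expanding via [a, b] = ab - ba: 4 signed words (2^2 = 4).
Keep just the words that open with b1:
  word b1b2b3 has sign -1, contributing -[[b1, b2], b3]

-[[b1, b2], b3]


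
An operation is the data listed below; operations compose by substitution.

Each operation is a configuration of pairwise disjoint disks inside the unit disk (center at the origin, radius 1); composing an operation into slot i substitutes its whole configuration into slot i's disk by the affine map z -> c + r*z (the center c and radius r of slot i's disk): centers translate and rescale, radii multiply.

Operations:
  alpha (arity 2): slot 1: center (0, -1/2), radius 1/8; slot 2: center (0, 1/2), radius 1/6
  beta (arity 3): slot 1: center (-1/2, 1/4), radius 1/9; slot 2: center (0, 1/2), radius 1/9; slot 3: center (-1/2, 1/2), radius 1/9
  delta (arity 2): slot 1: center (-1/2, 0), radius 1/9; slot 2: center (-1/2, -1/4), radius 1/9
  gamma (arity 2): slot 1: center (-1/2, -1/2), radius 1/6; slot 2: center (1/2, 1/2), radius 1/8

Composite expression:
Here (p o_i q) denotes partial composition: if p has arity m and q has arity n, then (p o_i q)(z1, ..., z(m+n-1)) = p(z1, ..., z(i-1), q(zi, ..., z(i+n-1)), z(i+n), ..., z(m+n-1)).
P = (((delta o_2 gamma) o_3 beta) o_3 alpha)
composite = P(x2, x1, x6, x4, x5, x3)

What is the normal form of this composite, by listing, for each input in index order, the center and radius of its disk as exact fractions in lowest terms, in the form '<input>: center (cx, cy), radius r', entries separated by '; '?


x1: center (-5/9, -11/36), radius 1/54; x2: center (-1/2, 0), radius 1/9; x3: center (-65/144, -3/16), radius 1/648; x4: center (-65/144, -493/2592), radius 1/3888; x5: center (-4/9, -3/16), radius 1/648; x6: center (-65/144, -497/2592), radius 1/5184


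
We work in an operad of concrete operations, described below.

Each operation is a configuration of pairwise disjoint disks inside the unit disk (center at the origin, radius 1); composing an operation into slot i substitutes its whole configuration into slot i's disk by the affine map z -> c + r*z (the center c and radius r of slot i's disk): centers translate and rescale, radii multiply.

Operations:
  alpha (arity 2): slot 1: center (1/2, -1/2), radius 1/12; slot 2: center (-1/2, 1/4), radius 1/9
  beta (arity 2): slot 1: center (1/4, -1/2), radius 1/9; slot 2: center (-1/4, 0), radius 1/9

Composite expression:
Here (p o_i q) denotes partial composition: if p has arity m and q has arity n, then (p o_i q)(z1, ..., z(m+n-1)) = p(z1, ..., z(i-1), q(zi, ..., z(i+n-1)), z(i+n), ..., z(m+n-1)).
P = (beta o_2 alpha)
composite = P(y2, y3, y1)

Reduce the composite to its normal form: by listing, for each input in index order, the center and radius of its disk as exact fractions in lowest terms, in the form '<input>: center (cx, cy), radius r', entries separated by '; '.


y1: center (-11/36, 1/36), radius 1/81; y2: center (1/4, -1/2), radius 1/9; y3: center (-7/36, -1/18), radius 1/108

Each y-disk chains the slot maps above it in beta; radii multiply.
for y2, the 1-step affine chain lands on center (1/4, -1/2), radius 1/9
for y3, the 2-step affine chain lands on center (-7/36, -1/18), radius 1/108
for y1, the 2-step affine chain lands on center (-11/36, 1/36), radius 1/81


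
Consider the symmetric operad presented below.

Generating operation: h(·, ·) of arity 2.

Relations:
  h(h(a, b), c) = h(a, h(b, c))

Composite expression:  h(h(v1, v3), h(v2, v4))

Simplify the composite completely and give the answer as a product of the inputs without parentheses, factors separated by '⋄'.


v1 ⋄ v3 ⋄ v2 ⋄ v4

All parenthesizations of h agree; list the v-inputs left to right.
h(v1, v3) flattens to v1 ⋄ v3
h(v2, v4) flattens to v2 ⋄ v4
h(h(v1, v3), h(v2, v4)) flattens to v1 ⋄ v3 ⋄ v2 ⋄ v4


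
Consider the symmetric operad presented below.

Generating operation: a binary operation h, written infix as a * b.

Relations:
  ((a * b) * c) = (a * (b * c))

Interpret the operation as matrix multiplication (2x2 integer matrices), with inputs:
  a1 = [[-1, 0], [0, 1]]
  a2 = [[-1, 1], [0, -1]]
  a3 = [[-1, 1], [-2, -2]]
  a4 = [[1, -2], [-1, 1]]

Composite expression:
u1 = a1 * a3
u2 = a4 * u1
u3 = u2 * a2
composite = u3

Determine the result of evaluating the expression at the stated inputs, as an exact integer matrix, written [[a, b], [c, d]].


(a1 * a3) = [[1, -1], [-2, -2]]
(a4 * (a1 * a3)) = [[5, 3], [-3, -1]]
((a4 * (a1 * a3)) * a2) = [[-5, 2], [3, -2]]

[[-5, 2], [3, -2]]


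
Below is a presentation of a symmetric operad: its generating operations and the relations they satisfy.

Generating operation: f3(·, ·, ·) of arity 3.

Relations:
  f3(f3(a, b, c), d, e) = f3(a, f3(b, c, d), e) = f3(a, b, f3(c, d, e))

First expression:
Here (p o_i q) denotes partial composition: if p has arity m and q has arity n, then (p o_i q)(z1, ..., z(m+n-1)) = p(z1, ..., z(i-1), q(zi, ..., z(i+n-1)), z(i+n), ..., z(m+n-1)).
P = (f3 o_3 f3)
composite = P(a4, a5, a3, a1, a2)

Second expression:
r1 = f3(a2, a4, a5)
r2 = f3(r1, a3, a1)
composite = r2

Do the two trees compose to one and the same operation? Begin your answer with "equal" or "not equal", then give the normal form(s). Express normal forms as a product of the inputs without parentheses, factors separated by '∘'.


not equal — first a4 ∘ a5 ∘ a3 ∘ a1 ∘ a2, second a2 ∘ a4 ∘ a5 ∘ a3 ∘ a1


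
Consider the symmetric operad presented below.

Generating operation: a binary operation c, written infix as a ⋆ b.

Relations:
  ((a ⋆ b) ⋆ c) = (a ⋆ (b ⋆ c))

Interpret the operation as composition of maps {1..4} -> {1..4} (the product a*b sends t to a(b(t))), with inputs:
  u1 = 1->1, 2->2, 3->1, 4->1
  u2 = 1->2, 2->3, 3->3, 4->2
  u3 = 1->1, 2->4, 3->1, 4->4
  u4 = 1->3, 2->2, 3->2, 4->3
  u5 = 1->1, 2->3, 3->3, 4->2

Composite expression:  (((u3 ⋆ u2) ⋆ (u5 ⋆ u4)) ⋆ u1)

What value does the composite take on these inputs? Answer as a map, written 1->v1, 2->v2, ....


1->1, 2->1, 3->1, 4->1

(u3 ⋆ u2) = 1->4, 2->1, 3->1, 4->4
(u5 ⋆ u4) = 1->3, 2->3, 3->3, 4->3
((u3 ⋆ u2) ⋆ (u5 ⋆ u4)) = 1->1, 2->1, 3->1, 4->1
(((u3 ⋆ u2) ⋆ (u5 ⋆ u4)) ⋆ u1) = 1->1, 2->1, 3->1, 4->1


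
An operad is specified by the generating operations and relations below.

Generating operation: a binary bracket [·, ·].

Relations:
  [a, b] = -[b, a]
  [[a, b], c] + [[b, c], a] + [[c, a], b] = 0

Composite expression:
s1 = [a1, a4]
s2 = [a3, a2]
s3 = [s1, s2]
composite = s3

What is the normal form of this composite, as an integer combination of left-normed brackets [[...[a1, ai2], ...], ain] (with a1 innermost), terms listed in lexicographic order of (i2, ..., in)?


Skip Jacobi rewriting: expand, keep a1-initial words, read off terms.
Composite bracket: [[a1, a4], [a3, a2]]
Each bracket splits as ab - ba, giving 8 signed words (2^3 = 8).
Keep just the words that open with a1:
  the word a1a4a2a3 carries sign -1 and contributes -[[[a1, a4], a2], a3]
  the word a1a4a3a2 carries sign +1 and contributes +[[[a1, a4], a3], a2]

-[[[a1, a4], a2], a3] + [[[a1, a4], a3], a2]


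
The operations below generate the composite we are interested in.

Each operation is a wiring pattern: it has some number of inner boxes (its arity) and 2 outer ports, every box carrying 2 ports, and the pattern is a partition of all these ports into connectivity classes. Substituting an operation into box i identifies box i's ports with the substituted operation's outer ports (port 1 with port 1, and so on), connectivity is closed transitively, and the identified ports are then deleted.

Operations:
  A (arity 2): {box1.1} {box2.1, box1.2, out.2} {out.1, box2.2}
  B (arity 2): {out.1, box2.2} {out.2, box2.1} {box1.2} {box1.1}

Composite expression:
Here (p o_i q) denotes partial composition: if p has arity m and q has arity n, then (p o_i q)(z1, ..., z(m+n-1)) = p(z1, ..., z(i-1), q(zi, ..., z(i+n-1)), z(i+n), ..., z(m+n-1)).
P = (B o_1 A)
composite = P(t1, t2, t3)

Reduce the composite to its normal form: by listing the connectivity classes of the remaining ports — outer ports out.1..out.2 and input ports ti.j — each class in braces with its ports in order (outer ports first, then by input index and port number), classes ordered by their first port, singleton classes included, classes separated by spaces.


{out.1, t3.2} {out.2, t3.1} {t1.1} {t1.2, t2.1} {t2.2}

After gluing at B, chains via deleted ports link the t-ports.
after A, the pattern on (t1, t2) reads {out.1, t2.2} {out.2, t1.2, t2.1} {t1.1} (out.j = its outer ports)
after B, the pattern on (t1, t2, t3) reads {out.1, t3.2} {out.2, t3.1} {t1.1} {t1.2, t2.1} {t2.2} (out.j = its outer ports)


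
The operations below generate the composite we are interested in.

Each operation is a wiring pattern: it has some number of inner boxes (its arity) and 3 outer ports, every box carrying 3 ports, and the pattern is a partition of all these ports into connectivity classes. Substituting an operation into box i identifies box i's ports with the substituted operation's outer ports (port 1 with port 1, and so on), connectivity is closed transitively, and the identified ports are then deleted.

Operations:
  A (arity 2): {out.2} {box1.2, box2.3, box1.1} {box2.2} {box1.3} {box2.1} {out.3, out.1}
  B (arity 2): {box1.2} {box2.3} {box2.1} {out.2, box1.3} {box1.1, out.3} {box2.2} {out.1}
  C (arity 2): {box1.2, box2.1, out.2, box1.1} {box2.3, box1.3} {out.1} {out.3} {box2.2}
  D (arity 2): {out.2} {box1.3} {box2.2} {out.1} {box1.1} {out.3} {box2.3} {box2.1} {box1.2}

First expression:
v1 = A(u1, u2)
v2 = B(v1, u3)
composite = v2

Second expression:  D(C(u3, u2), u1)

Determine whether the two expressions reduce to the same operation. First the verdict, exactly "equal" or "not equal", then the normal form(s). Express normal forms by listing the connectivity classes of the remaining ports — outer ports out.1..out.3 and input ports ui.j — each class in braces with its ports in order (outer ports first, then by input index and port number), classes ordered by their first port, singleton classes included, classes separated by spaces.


not equal; first: {out.1} {out.2, out.3} {u1.1, u1.2, u2.3} {u1.3} {u2.1} {u2.2} {u3.1} {u3.2} {u3.3}; second: {out.1} {out.2} {out.3} {u1.1} {u1.2} {u1.3} {u2.1, u3.1, u3.2} {u2.2} {u2.3, u3.3}

The first expression reduces to {out.1} {out.2, out.3} {u1.1, u1.2, u2.3} {u1.3} {u2.1} {u2.2} {u3.1} {u3.2} {u3.3}
The second expression reduces to {out.1} {out.2} {out.3} {u1.1} {u1.2} {u1.3} {u2.1, u3.1, u3.2} {u2.2} {u2.3, u3.3}
The normal forms differ: not equal.


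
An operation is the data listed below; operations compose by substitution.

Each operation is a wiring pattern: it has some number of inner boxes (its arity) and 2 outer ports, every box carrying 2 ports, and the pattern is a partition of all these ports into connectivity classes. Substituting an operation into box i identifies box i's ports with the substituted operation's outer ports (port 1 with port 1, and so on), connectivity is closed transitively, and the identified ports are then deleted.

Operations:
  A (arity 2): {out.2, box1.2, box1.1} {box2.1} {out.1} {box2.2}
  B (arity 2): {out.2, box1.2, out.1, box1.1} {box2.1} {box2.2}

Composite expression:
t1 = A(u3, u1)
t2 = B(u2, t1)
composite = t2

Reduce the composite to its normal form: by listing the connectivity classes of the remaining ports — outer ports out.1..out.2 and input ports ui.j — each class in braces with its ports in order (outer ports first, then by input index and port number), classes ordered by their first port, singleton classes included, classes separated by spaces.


{out.1, out.2, u2.1, u2.2} {u1.1} {u1.2} {u3.1, u3.2}

Treat the ports identified at B as solder joints: merge, then drop.
A over (u3, u1) gives {out.1} {out.2, u3.1, u3.2} {u1.1} {u1.2}, out.j being that stage's outer ports
B over (u2, u3, u1) gives {out.1, out.2, u2.1, u2.2} {u1.1} {u1.2} {u3.1, u3.2}, out.j being that stage's outer ports


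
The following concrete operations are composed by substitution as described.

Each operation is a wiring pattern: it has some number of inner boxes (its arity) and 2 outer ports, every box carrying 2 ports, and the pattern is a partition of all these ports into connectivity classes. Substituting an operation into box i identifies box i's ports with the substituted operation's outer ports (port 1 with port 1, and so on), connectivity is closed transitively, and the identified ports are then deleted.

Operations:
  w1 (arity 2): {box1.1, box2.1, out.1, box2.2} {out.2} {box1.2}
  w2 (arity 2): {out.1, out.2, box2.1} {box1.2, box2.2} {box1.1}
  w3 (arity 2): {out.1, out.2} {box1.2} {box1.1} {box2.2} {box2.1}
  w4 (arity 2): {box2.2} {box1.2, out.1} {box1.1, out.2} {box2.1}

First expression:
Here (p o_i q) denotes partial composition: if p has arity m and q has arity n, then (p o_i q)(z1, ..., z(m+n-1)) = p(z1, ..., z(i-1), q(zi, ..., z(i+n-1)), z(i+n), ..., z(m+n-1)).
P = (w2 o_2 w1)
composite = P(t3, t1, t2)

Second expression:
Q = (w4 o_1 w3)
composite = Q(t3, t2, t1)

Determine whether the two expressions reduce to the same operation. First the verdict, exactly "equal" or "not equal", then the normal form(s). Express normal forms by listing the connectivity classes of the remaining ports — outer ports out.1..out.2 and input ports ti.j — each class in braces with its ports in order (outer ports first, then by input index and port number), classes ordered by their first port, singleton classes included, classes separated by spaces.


not equal; the first gives {out.1, out.2, t1.1, t2.1, t2.2} {t1.2} {t3.1} {t3.2} and the second {out.1, out.2} {t1.1} {t1.2} {t2.1} {t2.2} {t3.1} {t3.2}

Reducing the first expression gives {out.1, out.2, t1.1, t2.1, t2.2} {t1.2} {t3.1} {t3.2}
Reducing the second expression gives {out.1, out.2} {t1.1} {t1.2} {t2.1} {t2.2} {t3.1} {t3.2}
They disagree, so not equal.
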